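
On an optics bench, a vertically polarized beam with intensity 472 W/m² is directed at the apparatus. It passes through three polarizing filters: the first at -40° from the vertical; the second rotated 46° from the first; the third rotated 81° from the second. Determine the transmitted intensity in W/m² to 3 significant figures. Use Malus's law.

By Malus's law, I₁ = 472 W/m² · cos²(40°) = 277 W/m².
I₂ = I₁ · cos²(46°) = 277 · 0.4826 = 133.7 W/m².
I₃ = I₂ · cos²(81°) = 133.7 · 0.02447 = 3.271 W/m².

I ≈ 3.27 W/m²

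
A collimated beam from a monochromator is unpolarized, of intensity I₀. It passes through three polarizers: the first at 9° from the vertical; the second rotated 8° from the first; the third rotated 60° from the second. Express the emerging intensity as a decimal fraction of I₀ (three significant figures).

Unpolarized light through the first polarizer → I₁ = ½ I₀, now polarized at 9°.
I₂ = I₁ cos²(8°) = 0.5 · 0.9806 I₀ = 0.4903 I₀.
I₃ = I₂ cos²(60°) = 0.4903 · 0.25 I₀ = 0.1226 I₀.
Transmitted fraction = 0.1226.

≈ 0.123 I₀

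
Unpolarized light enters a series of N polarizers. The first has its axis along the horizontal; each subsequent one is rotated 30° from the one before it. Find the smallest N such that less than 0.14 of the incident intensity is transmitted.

N = 6

First polarizer halves the unpolarized light: factor 1/2.
Each further stage multiplies by cos²(30°) = 0.75.
After N polarizers: T = 0.5·0.75^(N−1). Require T < 0.14 ⇒ N−1 > ln(0.14/0.5)/ln(0.75) = 4.42, so N−1 ≥ 5 and N = 6.
Check: N=6 gives T = 0.1187 < 0.14; N=5 gives T = 0.1582.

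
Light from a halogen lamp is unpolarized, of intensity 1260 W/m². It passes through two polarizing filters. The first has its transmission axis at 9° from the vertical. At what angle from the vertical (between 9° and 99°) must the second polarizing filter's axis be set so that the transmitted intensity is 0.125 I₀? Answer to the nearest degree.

θ ≈ 69°

Unpolarized light through the first polarizer → I₁ = ½ I₀, now polarized at 9°.
Need I₂/I₀ = 0.125, so cos²(θ − 9°) = 0.125 / 0.5 = 0.25.
θ − 9° = arccos(√0.25) = 60.0°, giving θ ≈ 9 + 60.0 = 69.0°.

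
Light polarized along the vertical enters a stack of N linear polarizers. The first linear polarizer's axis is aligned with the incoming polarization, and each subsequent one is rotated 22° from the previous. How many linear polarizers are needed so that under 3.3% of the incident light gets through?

N = 24

First polarizer is aligned with the polarization: full transmission.
Each further stage multiplies by cos²(22°) = 0.8597.
After N polarizers: T = 0.8597^(N−1). Require T < 0.033 ⇒ N−1 > ln(0.033)/ln(0.8597) = 22.56, so N−1 ≥ 23 and N = 24.
Check: N=24 gives T = 0.03088 < 0.033; N=23 gives T = 0.03592.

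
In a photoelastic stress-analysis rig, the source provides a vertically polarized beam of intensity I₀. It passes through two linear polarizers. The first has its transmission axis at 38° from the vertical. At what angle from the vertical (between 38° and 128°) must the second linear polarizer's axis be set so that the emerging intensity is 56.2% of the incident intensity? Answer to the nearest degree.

θ ≈ 56°

I₁ = I₀ cos²(38° − 0°) = I₀ cos²(38°) = 0.621 I₀.
Need I₂/I₀ = 0.562, so cos²(θ − 38°) = 0.562 / 0.621 = 0.905.
θ − 38° = arccos(√0.905) = 17.9°, giving θ ≈ 38 + 17.9 = 55.9°.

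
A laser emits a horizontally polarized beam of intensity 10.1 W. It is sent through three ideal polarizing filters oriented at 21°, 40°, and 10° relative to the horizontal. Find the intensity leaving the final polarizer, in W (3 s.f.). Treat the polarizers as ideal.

I ≈ 5.90 W

By Malus's law, I₁ = 10.1 W · cos²(21°) = 8.803 W.
I₂ = I₁ · cos²(19°) = 8.803 · 0.894 = 7.87 W.
I₃ = I₂ · cos²(30°) = 7.87 · 0.75 = 5.902 W.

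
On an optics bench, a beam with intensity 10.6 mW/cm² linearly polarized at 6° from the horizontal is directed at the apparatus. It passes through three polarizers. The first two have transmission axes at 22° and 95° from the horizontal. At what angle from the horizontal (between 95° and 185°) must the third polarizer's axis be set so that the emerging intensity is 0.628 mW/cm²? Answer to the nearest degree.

θ ≈ 125°

I₁ = I₀ cos²(22° − 6°) = I₀ cos²(16°) = 0.924 I₀.
I₂ = I₁ cos²(95° − 22°) = 0.924 I₀ · cos²(73°) = 0.07899 I₀.
Target fraction: 0.628 / 10.6 mW/cm² = 0.05925 of I₀.
Need I₃/I₀ = 0.05925, so cos²(θ − 95°) = 0.05925 / 0.07899 = 0.7501.
θ − 95° = arccos(√0.7501) = 30.0°, giving θ ≈ 95 + 30.0 = 125.0°.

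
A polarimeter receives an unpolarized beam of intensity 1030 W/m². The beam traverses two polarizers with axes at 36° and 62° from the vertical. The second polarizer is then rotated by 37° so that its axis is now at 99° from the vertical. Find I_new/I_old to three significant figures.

I_new/I_old ≈ 0.255

Before rotation:
Unpolarized light through the first polarizer → I₁ = ½ I₀, now polarized at 36°.
I₂ = I₁ cos²(62° − 36°) = 0.5 I₀ · cos²(26°) = 0.4039 I₀.
After rotation:
Unpolarized light through the first polarizer → I₁ = ½ I₀, now polarized at 36°.
I₂ = I₁ cos²(99° − 36°) = 0.5 I₀ · cos²(63°) = 0.1031 I₀.
Ratio = 0.1031 / 0.4039 = 0.2551.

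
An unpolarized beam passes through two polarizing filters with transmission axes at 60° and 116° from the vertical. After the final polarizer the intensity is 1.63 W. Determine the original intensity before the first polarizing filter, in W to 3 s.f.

Unpolarized light through the first polarizer → I₁ = ½ I₀, now polarized at 60°.
I₂ = I₁ cos²(116° − 60°) = 0.5 I₀ · cos²(56°) = 0.1563 I₀.
So 1.63 W = 0.1563 I₀, giving I₀ = 1.63/0.1563 = 10.43 W.

I₀ ≈ 10.4 W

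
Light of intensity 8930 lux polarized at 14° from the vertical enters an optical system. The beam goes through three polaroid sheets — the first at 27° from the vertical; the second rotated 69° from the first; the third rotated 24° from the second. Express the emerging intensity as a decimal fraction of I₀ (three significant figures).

By Malus's law, I₁ = 8930 lux · cos²(13°) = 8478 lux.
I₂ = I₁ · cos²(69°) = 8478 · 0.1284 = 1089 lux.
I₃ = I₂ · cos²(24°) = 1089 · 0.8346 = 908.7 lux.
Transmitted fraction = 0.1018.

I/I₀ ≈ 0.102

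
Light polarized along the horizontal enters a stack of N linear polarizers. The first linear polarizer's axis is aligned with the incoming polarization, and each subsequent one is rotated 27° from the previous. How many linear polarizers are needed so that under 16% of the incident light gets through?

First polarizer is aligned with the polarization: full transmission.
Each further stage multiplies by cos²(27°) = 0.7939.
After N polarizers: T = 0.7939^(N−1). Require T < 0.16 ⇒ N−1 > ln(0.16)/ln(0.7939) = 7.94, so N−1 ≥ 8 and N = 9.
Check: N=9 gives T = 0.1578 < 0.16; N=8 gives T = 0.1988.

N = 9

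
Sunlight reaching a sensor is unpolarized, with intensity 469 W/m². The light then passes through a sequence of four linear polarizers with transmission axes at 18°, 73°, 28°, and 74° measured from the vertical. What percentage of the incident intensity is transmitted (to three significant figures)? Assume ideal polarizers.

≈ 3.97%

Unpolarized light through the first polarizer → I₁ = 469 W/m²/2 = 234.5 W/m², polarized at 18°.
I₂ = I₁ · cos²(55°) = 234.5 · 0.329 = 77.15 W/m².
I₃ = I₂ · cos²(45°) = 77.15 · 0.5 = 38.57 W/m².
I₄ = I₃ · cos²(46°) = 38.57 · 0.4826 = 18.61 W/m².
That is 3.969% of the incident intensity.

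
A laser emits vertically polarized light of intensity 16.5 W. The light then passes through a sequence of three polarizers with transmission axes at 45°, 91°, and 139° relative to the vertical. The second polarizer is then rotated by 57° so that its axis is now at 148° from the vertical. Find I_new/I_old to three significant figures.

I_new/I_old ≈ 0.228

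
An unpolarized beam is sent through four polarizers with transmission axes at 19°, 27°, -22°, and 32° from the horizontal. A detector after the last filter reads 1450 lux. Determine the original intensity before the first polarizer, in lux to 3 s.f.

Unpolarized light through the first polarizer → I₁ = ½ I₀, now polarized at 19°.
I₂ = I₁ cos²(27° − 19°) = 0.5 I₀ · cos²(8°) = 0.4903 I₀.
I₃ = I₂ cos²(-22° − 27°) = 0.4903 I₀ · cos²(49°) = 0.211 I₀.
I₄ = I₃ cos²(32° + 22°) = 0.211 I₀ · cos²(54°) = 0.07291 I₀.
So 1450 lux = 0.07291 I₀, giving I₀ = 1450/0.07291 = 1.989e+04 lux.

I₀ ≈ 1.99e4 lux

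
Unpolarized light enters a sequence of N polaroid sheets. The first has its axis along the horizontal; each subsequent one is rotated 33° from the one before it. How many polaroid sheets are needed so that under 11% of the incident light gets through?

N = 6

First polarizer halves the unpolarized light: factor 1/2.
Each further stage multiplies by cos²(33°) = 0.7034.
After N polarizers: T = 0.5·0.7034^(N−1). Require T < 0.11 ⇒ N−1 > ln(0.11/0.5)/ln(0.7034) = 4.30, so N−1 ≥ 5 and N = 6.
Check: N=6 gives T = 0.08608 < 0.11; N=5 gives T = 0.1224.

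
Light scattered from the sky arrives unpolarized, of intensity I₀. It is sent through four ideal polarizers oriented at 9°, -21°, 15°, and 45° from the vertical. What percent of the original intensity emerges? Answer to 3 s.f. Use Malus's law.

Unpolarized light through the first polarizer → I₁ = ½ I₀, now polarized at 9°.
I₂ = I₁ cos²(-21° − 9°) = 0.5 I₀ · cos²(30°) = 0.375 I₀.
I₃ = I₂ cos²(15° + 21°) = 0.375 I₀ · cos²(36°) = 0.2454 I₀.
I₄ = I₃ cos²(45° − 15°) = 0.2454 I₀ · cos²(30°) = 0.1841 I₀.
That is 18.41% of the incident intensity.

≈ 18.4%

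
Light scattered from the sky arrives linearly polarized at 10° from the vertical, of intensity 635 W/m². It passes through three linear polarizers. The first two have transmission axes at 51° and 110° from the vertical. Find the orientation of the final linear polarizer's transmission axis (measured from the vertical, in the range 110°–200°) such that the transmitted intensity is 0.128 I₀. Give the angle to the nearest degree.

I₁ = I₀ cos²(51° − 10°) = I₀ cos²(41°) = 0.5696 I₀.
I₂ = I₁ cos²(110° − 51°) = 0.5696 I₀ · cos²(59°) = 0.1511 I₀.
Need I₃/I₀ = 0.128, so cos²(θ − 110°) = 0.128 / 0.1511 = 0.8472.
θ − 110° = arccos(√0.8472) = 23.0°, giving θ ≈ 110 + 23.0 = 133.0°.

θ ≈ 133°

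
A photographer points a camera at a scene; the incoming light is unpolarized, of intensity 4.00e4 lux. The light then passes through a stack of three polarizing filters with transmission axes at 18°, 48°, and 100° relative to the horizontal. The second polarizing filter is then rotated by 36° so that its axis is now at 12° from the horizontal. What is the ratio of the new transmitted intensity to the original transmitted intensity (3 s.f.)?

Before rotation:
Unpolarized light through the first polarizer → I₁ = ½ I₀, now polarized at 18°.
I₂ = I₁ cos²(48° − 18°) = 0.5 I₀ · cos²(30°) = 0.375 I₀.
I₃ = I₂ cos²(100° − 48°) = 0.375 I₀ · cos²(52°) = 0.1421 I₀.
After rotation:
Unpolarized light through the first polarizer → I₁ = ½ I₀, now polarized at 18°.
I₂ = I₁ cos²(12° − 18°) = 0.5 I₀ · cos²(6°) = 0.4945 I₀.
I₃ = I₂ cos²(100° − 12°) = 0.4945 I₀ · cos²(88°) = 0.0006023 I₀.
Ratio = 0.0006023 / 0.1421 = 0.004238.

I_new/I_old ≈ 0.00424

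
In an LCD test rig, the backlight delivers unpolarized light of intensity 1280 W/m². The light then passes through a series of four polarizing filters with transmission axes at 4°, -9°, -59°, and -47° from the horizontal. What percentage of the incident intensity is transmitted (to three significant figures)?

≈ 18.8%

Unpolarized light through the first polarizer → I₁ = 1280 W/m²/2 = 640 W/m², polarized at 4°.
I₂ = I₁ · cos²(13°) = 640 · 0.9494 = 607.6 W/m².
I₃ = I₂ · cos²(50°) = 607.6 · 0.4132 = 251.1 W/m².
I₄ = I₃ · cos²(12°) = 251.1 · 0.9568 = 240.2 W/m².
That is 18.77% of the incident intensity.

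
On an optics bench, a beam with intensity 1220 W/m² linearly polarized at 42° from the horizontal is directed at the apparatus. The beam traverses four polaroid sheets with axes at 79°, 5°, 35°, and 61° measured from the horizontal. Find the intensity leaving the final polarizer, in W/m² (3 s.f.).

I₁ = 1220 W/m² · cos²(37°) = 778.1 W/m².
I₂ = I₁ · cos²(74°) = 778.1 · 0.07598 = 59.12 W/m².
I₃ = I₂ · cos²(30°) = 59.12 · 0.75 = 44.34 W/m².
I₄ = I₃ · cos²(26°) = 44.34 · 0.8078 = 35.82 W/m².

I ≈ 35.8 W/m²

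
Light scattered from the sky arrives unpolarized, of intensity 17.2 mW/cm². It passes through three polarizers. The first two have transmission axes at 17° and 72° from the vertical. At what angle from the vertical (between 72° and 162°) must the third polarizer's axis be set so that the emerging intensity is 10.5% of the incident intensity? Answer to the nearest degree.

Unpolarized light through the first polarizer → I₁ = ½ I₀, now polarized at 17°.
I₂ = I₁ cos²(72° − 17°) = 0.5 I₀ · cos²(55°) = 0.1645 I₀.
Need I₃/I₀ = 0.105, so cos²(θ − 72°) = 0.105 / 0.1645 = 0.6383.
θ − 72° = arccos(√0.6383) = 37.0°, giving θ ≈ 72 + 37.0 = 109.0°.

θ ≈ 109°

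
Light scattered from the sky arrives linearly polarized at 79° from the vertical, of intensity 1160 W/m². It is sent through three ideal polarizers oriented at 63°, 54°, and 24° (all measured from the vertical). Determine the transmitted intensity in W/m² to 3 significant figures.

I₁ = 1160 W/m² · cos²(16°) = 1072 W/m².
I₂ = I₁ · cos²(9°) = 1072 · 0.9755 = 1046 W/m².
I₃ = I₂ · cos²(30°) = 1046 · 0.75 = 784.2 W/m².

I ≈ 784 W/m²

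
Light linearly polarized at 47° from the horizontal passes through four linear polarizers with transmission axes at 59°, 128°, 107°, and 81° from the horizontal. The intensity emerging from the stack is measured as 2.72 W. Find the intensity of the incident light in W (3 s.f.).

I₀ ≈ 31.4 W

By Malus's law, I₁ = I₀ cos²(59° − 47°) = I₀ cos²(12°) = 0.9568 I₀.
I₂ = I₁ cos²(128° − 59°) = 0.9568 I₀ · cos²(69°) = 0.1229 I₀.
I₃ = I₂ cos²(107° − 128°) = 0.1229 I₀ · cos²(21°) = 0.1071 I₀.
I₄ = I₃ cos²(81° − 107°) = 0.1071 I₀ · cos²(26°) = 0.08651 I₀.
So 2.72 W = 0.08651 I₀, giving I₀ = 2.72/0.08651 = 31.44 W.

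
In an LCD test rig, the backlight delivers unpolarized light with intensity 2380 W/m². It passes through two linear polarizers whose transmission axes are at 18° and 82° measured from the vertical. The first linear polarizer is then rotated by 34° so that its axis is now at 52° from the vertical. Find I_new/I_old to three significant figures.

Before rotation:
Unpolarized light through the first polarizer → I₁ = ½ I₀, now polarized at 18°.
I₂ = I₁ cos²(82° − 18°) = 0.5 I₀ · cos²(64°) = 0.09608 I₀.
After rotation:
Unpolarized light through the first polarizer → I₁ = ½ I₀, now polarized at 52°.
I₂ = I₁ cos²(82° − 52°) = 0.5 I₀ · cos²(30°) = 0.375 I₀.
Ratio = 0.375 / 0.09608 = 3.903.

I_new/I_old ≈ 3.90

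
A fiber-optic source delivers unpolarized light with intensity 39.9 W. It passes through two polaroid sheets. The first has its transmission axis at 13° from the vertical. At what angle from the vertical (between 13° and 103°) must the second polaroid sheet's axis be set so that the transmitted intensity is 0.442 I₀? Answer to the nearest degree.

θ ≈ 33°

Unpolarized light through the first polarizer → I₁ = ½ I₀, now polarized at 13°.
Need I₂/I₀ = 0.442, so cos²(θ − 13°) = 0.442 / 0.5 = 0.884.
θ − 13° = arccos(√0.884) = 19.9°, giving θ ≈ 13 + 19.9 = 32.9°.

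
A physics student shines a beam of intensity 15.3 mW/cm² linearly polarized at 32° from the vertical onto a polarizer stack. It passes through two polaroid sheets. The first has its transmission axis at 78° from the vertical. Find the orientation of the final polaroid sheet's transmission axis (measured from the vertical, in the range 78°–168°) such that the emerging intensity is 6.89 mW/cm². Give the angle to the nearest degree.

By Malus's law, I₁ = I₀ cos²(78° − 32°) = I₀ cos²(46°) = 0.4826 I₀.
Target fraction: 6.89 / 15.3 mW/cm² = 0.4503 of I₀.
Need I₂/I₀ = 0.4503, so cos²(θ − 78°) = 0.4503 / 0.4826 = 0.9332.
θ − 78° = arccos(√0.9332) = 15.0°, giving θ ≈ 78 + 15.0 = 93.0°.

θ ≈ 93°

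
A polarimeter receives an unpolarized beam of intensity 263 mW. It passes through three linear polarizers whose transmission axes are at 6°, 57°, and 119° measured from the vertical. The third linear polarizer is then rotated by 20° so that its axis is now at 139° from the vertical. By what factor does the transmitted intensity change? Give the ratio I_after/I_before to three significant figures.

I_new/I_old ≈ 0.0879

Before rotation:
Unpolarized light through the first polarizer → I₁ = ½ I₀, now polarized at 6°.
I₂ = I₁ cos²(57° − 6°) = 0.5 I₀ · cos²(51°) = 0.198 I₀.
I₃ = I₂ cos²(119° − 57°) = 0.198 I₀ · cos²(62°) = 0.04364 I₀.
After rotation:
Unpolarized light through the first polarizer → I₁ = ½ I₀, now polarized at 6°.
I₂ = I₁ cos²(57° − 6°) = 0.5 I₀ · cos²(51°) = 0.198 I₀.
I₃ = I₂ cos²(139° − 57°) = 0.198 I₀ · cos²(82°) = 0.003836 I₀.
Ratio = 0.003836 / 0.04364 = 0.08788.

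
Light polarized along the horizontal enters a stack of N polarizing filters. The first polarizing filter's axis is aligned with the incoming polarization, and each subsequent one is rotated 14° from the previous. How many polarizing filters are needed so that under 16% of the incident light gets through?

First polarizer is aligned with the polarization: full transmission.
Each further stage multiplies by cos²(14°) = 0.9415.
After N polarizers: T = 0.9415^(N−1). Require T < 0.16 ⇒ N−1 > ln(0.16)/ln(0.9415) = 30.39, so N−1 ≥ 31 and N = 32.
Check: N=32 gives T = 0.1542 < 0.16; N=31 gives T = 0.1638.

N = 32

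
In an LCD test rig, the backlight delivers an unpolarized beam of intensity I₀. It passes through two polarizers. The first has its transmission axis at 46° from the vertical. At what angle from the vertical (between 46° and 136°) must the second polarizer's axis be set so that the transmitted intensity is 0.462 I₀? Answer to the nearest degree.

θ ≈ 62°

Unpolarized light through the first polarizer → I₁ = ½ I₀, now polarized at 46°.
Need I₂/I₀ = 0.462, so cos²(θ − 46°) = 0.462 / 0.5 = 0.924.
θ − 46° = arccos(√0.924) = 16.0°, giving θ ≈ 46 + 16.0 = 62.0°.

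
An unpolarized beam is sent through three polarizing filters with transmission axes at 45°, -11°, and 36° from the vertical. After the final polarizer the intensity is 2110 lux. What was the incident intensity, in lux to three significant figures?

I₀ ≈ 2.90e4 lux

Unpolarized light through the first polarizer → I₁ = ½ I₀, now polarized at 45°.
I₂ = I₁ cos²(-11° − 45°) = 0.5 I₀ · cos²(56°) = 0.1563 I₀.
I₃ = I₂ cos²(36° + 11°) = 0.1563 I₀ · cos²(47°) = 0.07272 I₀.
So 2110 lux = 0.07272 I₀, giving I₀ = 2110/0.07272 = 2.901e+04 lux.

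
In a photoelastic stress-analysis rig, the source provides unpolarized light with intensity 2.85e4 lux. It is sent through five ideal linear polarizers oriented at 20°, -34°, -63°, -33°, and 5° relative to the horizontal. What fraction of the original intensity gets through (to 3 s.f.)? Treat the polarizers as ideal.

I/I₀ ≈ 0.0615

Unpolarized light through the first polarizer → I₁ = 2.85e4 lux/2 = 1.425e+04 lux, polarized at 20°.
I₂ = I₁ · cos²(54°) = 1.425e+04 · 0.3455 = 4923 lux.
I₃ = I₂ · cos²(29°) = 4923 · 0.765 = 3766 lux.
I₄ = I₃ · cos²(30°) = 3766 · 0.75 = 2825 lux.
I₅ = I₄ · cos²(38°) = 2825 · 0.621 = 1754 lux.
Transmitted fraction = 0.06154.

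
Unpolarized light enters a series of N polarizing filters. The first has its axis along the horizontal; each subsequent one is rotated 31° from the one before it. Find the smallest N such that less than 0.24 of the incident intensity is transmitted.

First polarizer halves the unpolarized light: factor 1/2.
Each further stage multiplies by cos²(31°) = 0.7347.
After N polarizers: T = 0.5·0.7347^(N−1). Require T < 0.24 ⇒ N−1 > ln(0.24/0.5)/ln(0.7347) = 2.38, so N−1 ≥ 3 and N = 4.
Check: N=4 gives T = 0.1983 < 0.24; N=3 gives T = 0.2699.

N = 4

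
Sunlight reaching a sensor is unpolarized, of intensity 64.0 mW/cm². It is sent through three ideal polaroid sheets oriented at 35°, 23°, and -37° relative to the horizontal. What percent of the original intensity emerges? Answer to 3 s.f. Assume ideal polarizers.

Unpolarized light through the first polarizer → I₁ = 64.0 mW/cm²/2 = 32 mW/cm², polarized at 35°.
I₂ = I₁ · cos²(12°) = 32 · 0.9568 = 30.62 mW/cm².
I₃ = I₂ · cos²(60°) = 30.62 · 0.25 = 7.654 mW/cm².
That is 11.96% of the incident intensity.

≈ 12.0%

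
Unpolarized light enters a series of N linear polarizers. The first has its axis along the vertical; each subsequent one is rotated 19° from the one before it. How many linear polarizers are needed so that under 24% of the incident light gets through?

First polarizer halves the unpolarized light: factor 1/2.
Each further stage multiplies by cos²(19°) = 0.894.
After N polarizers: T = 0.5·0.894^(N−1). Require T < 0.24 ⇒ N−1 > ln(0.24/0.5)/ln(0.894) = 6.55, so N−1 ≥ 7 and N = 8.
Check: N=8 gives T = 0.2282 < 0.24; N=7 gives T = 0.2553.

N = 8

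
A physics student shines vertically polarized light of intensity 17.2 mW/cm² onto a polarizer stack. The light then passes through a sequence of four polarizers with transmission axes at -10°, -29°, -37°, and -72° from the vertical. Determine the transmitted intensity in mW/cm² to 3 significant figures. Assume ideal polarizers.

I₁ = 17.2 mW/cm² · cos²(10°) = 16.68 mW/cm².
I₂ = I₁ · cos²(19°) = 16.68 · 0.894 = 14.91 mW/cm².
I₃ = I₂ · cos²(8°) = 14.91 · 0.9806 = 14.62 mW/cm².
I₄ = I₃ · cos²(35°) = 14.62 · 0.671 = 9.813 mW/cm².

I ≈ 9.81 mW/cm²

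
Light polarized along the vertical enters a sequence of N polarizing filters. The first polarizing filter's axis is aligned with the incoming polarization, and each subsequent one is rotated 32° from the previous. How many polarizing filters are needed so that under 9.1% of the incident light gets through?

N = 9

First polarizer is aligned with the polarization: full transmission.
Each further stage multiplies by cos²(32°) = 0.7192.
After N polarizers: T = 0.7192^(N−1). Require T < 0.091 ⇒ N−1 > ln(0.091)/ln(0.7192) = 7.27, so N−1 ≥ 8 and N = 9.
Check: N=9 gives T = 0.07157 < 0.091; N=8 gives T = 0.09951.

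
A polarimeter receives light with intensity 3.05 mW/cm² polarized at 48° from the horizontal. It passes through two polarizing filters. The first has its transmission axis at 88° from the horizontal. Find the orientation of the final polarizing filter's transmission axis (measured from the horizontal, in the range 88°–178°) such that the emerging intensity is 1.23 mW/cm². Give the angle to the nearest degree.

θ ≈ 122°

By Malus's law, I₁ = I₀ cos²(88° − 48°) = I₀ cos²(40°) = 0.5868 I₀.
Target fraction: 1.23 / 3.05 mW/cm² = 0.4033 of I₀.
Need I₂/I₀ = 0.4033, so cos²(θ − 88°) = 0.4033 / 0.5868 = 0.6872.
θ − 88° = arccos(√0.6872) = 34.0°, giving θ ≈ 88 + 34.0 = 122.0°.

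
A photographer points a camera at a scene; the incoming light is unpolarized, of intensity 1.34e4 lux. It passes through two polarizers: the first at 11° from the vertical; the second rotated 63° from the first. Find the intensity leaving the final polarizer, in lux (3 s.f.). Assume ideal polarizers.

I ≈ 1380 lux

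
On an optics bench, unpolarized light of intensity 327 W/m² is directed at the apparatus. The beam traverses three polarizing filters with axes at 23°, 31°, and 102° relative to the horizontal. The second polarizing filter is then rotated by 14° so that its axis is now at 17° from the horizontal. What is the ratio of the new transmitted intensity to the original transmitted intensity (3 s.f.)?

Before rotation:
Unpolarized light through the first polarizer → I₁ = ½ I₀, now polarized at 23°.
I₂ = I₁ cos²(31° − 23°) = 0.5 I₀ · cos²(8°) = 0.4903 I₀.
I₃ = I₂ cos²(102° − 31°) = 0.4903 I₀ · cos²(71°) = 0.05197 I₀.
After rotation:
Unpolarized light through the first polarizer → I₁ = ½ I₀, now polarized at 23°.
I₂ = I₁ cos²(17° − 23°) = 0.5 I₀ · cos²(6°) = 0.4945 I₀.
I₃ = I₂ cos²(102° − 17°) = 0.4945 I₀ · cos²(85°) = 0.003757 I₀.
Ratio = 0.003757 / 0.05197 = 0.07228.

I_new/I_old ≈ 0.0723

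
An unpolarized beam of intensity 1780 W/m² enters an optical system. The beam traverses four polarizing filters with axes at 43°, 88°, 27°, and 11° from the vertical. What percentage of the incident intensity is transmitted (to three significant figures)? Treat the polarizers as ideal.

Unpolarized light through the first polarizer → I₁ = 1780 W/m²/2 = 890 W/m², polarized at 43°.
I₂ = I₁ · cos²(45°) = 890 · 0.5 = 445 W/m².
I₃ = I₂ · cos²(61°) = 445 · 0.235 = 104.6 W/m².
I₄ = I₃ · cos²(16°) = 104.6 · 0.924 = 96.65 W/m².
That is 5.43% of the incident intensity.

≈ 5.43%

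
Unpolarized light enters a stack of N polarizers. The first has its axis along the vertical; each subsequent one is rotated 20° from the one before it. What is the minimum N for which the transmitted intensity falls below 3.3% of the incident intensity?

N = 23

First polarizer halves the unpolarized light: factor 1/2.
Each further stage multiplies by cos²(20°) = 0.883.
After N polarizers: T = 0.5·0.883^(N−1). Require T < 0.033 ⇒ N−1 > ln(0.033/0.5)/ln(0.883) = 21.85, so N−1 ≥ 22 and N = 23.
Check: N=23 gives T = 0.03239 < 0.033; N=22 gives T = 0.03668.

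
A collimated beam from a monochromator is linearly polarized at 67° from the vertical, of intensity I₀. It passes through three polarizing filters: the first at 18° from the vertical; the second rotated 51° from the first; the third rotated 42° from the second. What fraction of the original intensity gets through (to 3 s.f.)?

I₁ = I₀ cos²(18° − 67°) = I₀ cos²(49°) = 0.4304 I₀.
I₂ = I₁ cos²(51°) = 0.4304 · 0.396 I₀ = 0.1705 I₀.
I₃ = I₂ cos²(42°) = 0.1705 · 0.5523 I₀ = 0.09414 I₀.
Transmitted fraction = 0.09414.

≈ 0.0941 I₀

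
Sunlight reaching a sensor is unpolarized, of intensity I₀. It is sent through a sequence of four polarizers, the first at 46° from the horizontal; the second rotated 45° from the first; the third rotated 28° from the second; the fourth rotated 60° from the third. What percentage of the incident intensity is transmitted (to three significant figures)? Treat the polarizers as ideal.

Unpolarized light through the first polarizer → I₁ = ½ I₀, now polarized at 46°.
I₂ = I₁ cos²(45°) = 0.5 · 0.5 I₀ = 0.25 I₀.
I₃ = I₂ cos²(28°) = 0.25 · 0.7796 I₀ = 0.1949 I₀.
I₄ = I₃ cos²(60°) = 0.1949 · 0.25 I₀ = 0.04872 I₀.
That is 4.872% of the incident intensity.

≈ 4.87%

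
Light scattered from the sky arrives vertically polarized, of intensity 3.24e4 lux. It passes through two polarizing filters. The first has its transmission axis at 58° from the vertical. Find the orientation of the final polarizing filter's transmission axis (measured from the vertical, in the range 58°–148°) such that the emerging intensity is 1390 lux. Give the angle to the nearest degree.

θ ≈ 125°

By Malus's law, I₁ = I₀ cos²(58° − 0°) = I₀ cos²(58°) = 0.2808 I₀.
Target fraction: 1390 / 3.24e4 lux = 0.0429 of I₀.
Need I₂/I₀ = 0.0429, so cos²(θ − 58°) = 0.0429 / 0.2808 = 0.1528.
θ − 58° = arccos(√0.1528) = 67.0°, giving θ ≈ 58 + 67.0 = 125.0°.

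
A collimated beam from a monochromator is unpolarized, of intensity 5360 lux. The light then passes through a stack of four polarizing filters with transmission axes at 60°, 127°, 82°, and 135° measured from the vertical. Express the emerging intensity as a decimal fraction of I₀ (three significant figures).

I/I₀ ≈ 0.0138

Unpolarized light through the first polarizer → I₁ = 5360 lux/2 = 2680 lux, polarized at 60°.
I₂ = I₁ · cos²(67°) = 2680 · 0.1527 = 409.2 lux.
I₃ = I₂ · cos²(45°) = 409.2 · 0.5 = 204.6 lux.
I₄ = I₃ · cos²(53°) = 204.6 · 0.3622 = 74.09 lux.
Transmitted fraction = 0.01382.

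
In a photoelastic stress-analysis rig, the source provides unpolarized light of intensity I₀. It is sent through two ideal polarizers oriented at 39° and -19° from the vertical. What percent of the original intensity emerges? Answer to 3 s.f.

≈ 14.0%

Unpolarized light through the first polarizer → I₁ = ½ I₀, now polarized at 39°.
I₂ = I₁ cos²(-19° − 39°) = 0.5 I₀ · cos²(58°) = 0.1404 I₀.
That is 14.04% of the incident intensity.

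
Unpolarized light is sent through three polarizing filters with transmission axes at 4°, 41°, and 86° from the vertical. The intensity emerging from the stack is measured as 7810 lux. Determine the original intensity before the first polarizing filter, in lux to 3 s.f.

I₀ ≈ 4.90e4 lux

Unpolarized light through the first polarizer → I₁ = ½ I₀, now polarized at 4°.
I₂ = I₁ cos²(41° − 4°) = 0.5 I₀ · cos²(37°) = 0.3189 I₀.
I₃ = I₂ cos²(86° − 41°) = 0.3189 I₀ · cos²(45°) = 0.1595 I₀.
So 7810 lux = 0.1595 I₀, giving I₀ = 7810/0.1595 = 4.898e+04 lux.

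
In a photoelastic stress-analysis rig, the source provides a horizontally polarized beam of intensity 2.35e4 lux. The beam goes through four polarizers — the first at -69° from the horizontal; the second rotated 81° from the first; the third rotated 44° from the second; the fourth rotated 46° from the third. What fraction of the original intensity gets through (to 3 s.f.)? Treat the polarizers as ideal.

I/I₀ ≈ 0.000785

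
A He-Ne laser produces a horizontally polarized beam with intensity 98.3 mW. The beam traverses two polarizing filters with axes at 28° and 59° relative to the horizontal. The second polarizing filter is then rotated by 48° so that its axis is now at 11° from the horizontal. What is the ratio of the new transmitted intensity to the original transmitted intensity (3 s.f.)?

Before rotation:
By Malus's law, I₁ = I₀ cos²(28° − 0°) = I₀ cos²(28°) = 0.7796 I₀.
I₂ = I₁ cos²(59° − 28°) = 0.7796 I₀ · cos²(31°) = 0.5728 I₀.
After rotation:
I₁ = I₀ cos²(28° − 0°) = I₀ cos²(28°) = 0.7796 I₀.
I₂ = I₁ cos²(11° − 28°) = 0.7796 I₀ · cos²(17°) = 0.713 I₀.
Ratio = 0.713 / 0.5728 = 1.245.

I_new/I_old ≈ 1.24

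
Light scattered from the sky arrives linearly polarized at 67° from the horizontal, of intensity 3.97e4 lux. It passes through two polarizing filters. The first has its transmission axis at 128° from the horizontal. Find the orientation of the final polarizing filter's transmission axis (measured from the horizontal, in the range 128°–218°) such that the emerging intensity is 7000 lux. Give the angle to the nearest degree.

θ ≈ 158°

I₁ = I₀ cos²(128° − 67°) = I₀ cos²(61°) = 0.235 I₀.
Target fraction: 7000 / 3.97e4 lux = 0.1763 of I₀.
Need I₂/I₀ = 0.1763, so cos²(θ − 128°) = 0.1763 / 0.235 = 0.7502.
θ − 128° = arccos(√0.7502) = 30.0°, giving θ ≈ 128 + 30.0 = 158.0°.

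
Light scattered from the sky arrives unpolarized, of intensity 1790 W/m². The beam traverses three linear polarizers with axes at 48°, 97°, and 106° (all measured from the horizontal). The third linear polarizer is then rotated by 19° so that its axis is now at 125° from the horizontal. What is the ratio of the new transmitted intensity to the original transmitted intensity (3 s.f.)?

Before rotation:
Unpolarized light through the first polarizer → I₁ = ½ I₀, now polarized at 48°.
I₂ = I₁ cos²(97° − 48°) = 0.5 I₀ · cos²(49°) = 0.2152 I₀.
I₃ = I₂ cos²(106° − 97°) = 0.2152 I₀ · cos²(9°) = 0.2099 I₀.
After rotation:
Unpolarized light through the first polarizer → I₁ = ½ I₀, now polarized at 48°.
I₂ = I₁ cos²(97° − 48°) = 0.5 I₀ · cos²(49°) = 0.2152 I₀.
I₃ = I₂ cos²(125° − 97°) = 0.2152 I₀ · cos²(28°) = 0.1678 I₀.
Ratio = 0.1678 / 0.2099 = 0.7992.

I_new/I_old ≈ 0.799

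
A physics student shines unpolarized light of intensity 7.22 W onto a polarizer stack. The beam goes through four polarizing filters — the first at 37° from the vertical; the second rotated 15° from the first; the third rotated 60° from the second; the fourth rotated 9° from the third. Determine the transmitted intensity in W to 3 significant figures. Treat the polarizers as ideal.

I ≈ 0.821 W

Unpolarized light through the first polarizer → I₁ = 7.22 W/2 = 3.61 W, polarized at 37°.
I₂ = I₁ · cos²(15°) = 3.61 · 0.933 = 3.368 W.
I₃ = I₂ · cos²(60°) = 3.368 · 0.25 = 0.842 W.
I₄ = I₃ · cos²(9°) = 0.842 · 0.9755 = 0.8214 W.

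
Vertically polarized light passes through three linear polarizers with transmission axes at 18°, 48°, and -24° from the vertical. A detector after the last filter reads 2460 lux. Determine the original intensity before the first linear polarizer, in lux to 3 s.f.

By Malus's law, I₁ = I₀ cos²(18° − 0°) = I₀ cos²(18°) = 0.9045 I₀.
I₂ = I₁ cos²(48° − 18°) = 0.9045 I₀ · cos²(30°) = 0.6784 I₀.
I₃ = I₂ cos²(-24° − 48°) = 0.6784 I₀ · cos²(72°) = 0.06478 I₀.
So 2460 lux = 0.06478 I₀, giving I₀ = 2460/0.06478 = 3.797e+04 lux.

I₀ ≈ 3.80e4 lux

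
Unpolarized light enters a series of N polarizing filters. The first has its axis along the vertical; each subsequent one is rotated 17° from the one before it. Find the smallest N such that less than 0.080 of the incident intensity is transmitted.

First polarizer halves the unpolarized light: factor 1/2.
Each further stage multiplies by cos²(17°) = 0.9145.
After N polarizers: T = 0.5·0.9145^(N−1). Require T < 0.080 ⇒ N−1 > ln(0.080/0.5)/ln(0.9145) = 20.51, so N−1 ≥ 21 and N = 22.
Check: N=22 gives T = 0.07656 < 0.080; N=21 gives T = 0.08372.

N = 22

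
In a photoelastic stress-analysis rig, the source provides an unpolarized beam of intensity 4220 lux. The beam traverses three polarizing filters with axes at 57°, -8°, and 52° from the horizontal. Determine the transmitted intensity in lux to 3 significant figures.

Unpolarized light through the first polarizer → I₁ = 4220 lux/2 = 2110 lux, polarized at 57°.
I₂ = I₁ · cos²(65°) = 2110 · 0.1786 = 376.9 lux.
I₃ = I₂ · cos²(60°) = 376.9 · 0.25 = 94.21 lux.

I ≈ 94.2 lux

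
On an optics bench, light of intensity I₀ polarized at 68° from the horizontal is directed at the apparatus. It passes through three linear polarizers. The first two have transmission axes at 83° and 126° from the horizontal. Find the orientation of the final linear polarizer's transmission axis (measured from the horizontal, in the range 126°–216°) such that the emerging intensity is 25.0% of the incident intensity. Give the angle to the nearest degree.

θ ≈ 171°

I₁ = I₀ cos²(83° − 68°) = I₀ cos²(15°) = 0.933 I₀.
I₂ = I₁ cos²(126° − 83°) = 0.933 I₀ · cos²(43°) = 0.499 I₀.
Need I₃/I₀ = 0.25, so cos²(θ − 126°) = 0.25 / 0.499 = 0.501.
θ − 126° = arccos(√0.501) = 44.9°, giving θ ≈ 126 + 44.9 = 170.9°.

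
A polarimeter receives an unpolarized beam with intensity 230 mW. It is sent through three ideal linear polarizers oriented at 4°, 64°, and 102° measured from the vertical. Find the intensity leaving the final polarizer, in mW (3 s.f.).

Unpolarized light through the first polarizer → I₁ = 230 mW/2 = 115 mW, polarized at 4°.
I₂ = I₁ · cos²(60°) = 115 · 0.25 = 28.75 mW.
I₃ = I₂ · cos²(38°) = 28.75 · 0.621 = 17.85 mW.

I ≈ 17.9 mW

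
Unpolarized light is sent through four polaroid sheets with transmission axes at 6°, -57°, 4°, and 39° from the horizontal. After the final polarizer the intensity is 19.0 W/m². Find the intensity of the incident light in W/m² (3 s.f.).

I₀ ≈ 1170 W/m²

Unpolarized light through the first polarizer → I₁ = ½ I₀, now polarized at 6°.
I₂ = I₁ cos²(-57° − 6°) = 0.5 I₀ · cos²(63°) = 0.1031 I₀.
I₃ = I₂ cos²(4° + 57°) = 0.1031 I₀ · cos²(61°) = 0.02422 I₀.
I₄ = I₃ cos²(39° − 4°) = 0.02422 I₀ · cos²(35°) = 0.01625 I₀.
So 19.0 W/m² = 0.01625 I₀, giving I₀ = 19.0/0.01625 = 1169 W/m².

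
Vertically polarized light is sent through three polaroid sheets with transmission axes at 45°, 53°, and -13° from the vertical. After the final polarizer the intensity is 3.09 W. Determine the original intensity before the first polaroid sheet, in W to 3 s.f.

I₀ ≈ 38.1 W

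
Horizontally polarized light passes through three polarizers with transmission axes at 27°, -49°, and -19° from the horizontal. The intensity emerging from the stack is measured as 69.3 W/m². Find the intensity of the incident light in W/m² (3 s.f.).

I₀ ≈ 1990 W/m²

I₁ = I₀ cos²(27° − 0°) = I₀ cos²(27°) = 0.7939 I₀.
I₂ = I₁ cos²(-49° − 27°) = 0.7939 I₀ · cos²(76°) = 0.04646 I₀.
I₃ = I₂ cos²(-19° + 49°) = 0.04646 I₀ · cos²(30°) = 0.03485 I₀.
So 69.3 W/m² = 0.03485 I₀, giving I₀ = 69.3/0.03485 = 1989 W/m².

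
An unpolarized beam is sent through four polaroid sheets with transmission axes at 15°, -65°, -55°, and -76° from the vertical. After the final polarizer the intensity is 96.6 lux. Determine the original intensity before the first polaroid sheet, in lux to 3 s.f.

I₀ ≈ 7580 lux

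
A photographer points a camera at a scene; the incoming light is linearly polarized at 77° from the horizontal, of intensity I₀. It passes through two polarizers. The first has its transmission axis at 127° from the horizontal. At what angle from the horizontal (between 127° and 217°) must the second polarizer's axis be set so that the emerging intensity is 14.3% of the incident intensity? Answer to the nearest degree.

θ ≈ 181°

I₁ = I₀ cos²(127° − 77°) = I₀ cos²(50°) = 0.4132 I₀.
Need I₂/I₀ = 0.143, so cos²(θ − 127°) = 0.143 / 0.4132 = 0.3461.
θ − 127° = arccos(√0.3461) = 54.0°, giving θ ≈ 127 + 54.0 = 181.0°.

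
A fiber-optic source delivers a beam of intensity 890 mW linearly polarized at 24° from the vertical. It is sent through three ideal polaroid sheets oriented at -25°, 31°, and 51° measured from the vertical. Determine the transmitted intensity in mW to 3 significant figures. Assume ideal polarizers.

By Malus's law, I₁ = 890 mW · cos²(49°) = 383.1 mW.
I₂ = I₁ · cos²(56°) = 383.1 · 0.3127 = 119.8 mW.
I₃ = I₂ · cos²(20°) = 119.8 · 0.883 = 105.8 mW.

I ≈ 106 mW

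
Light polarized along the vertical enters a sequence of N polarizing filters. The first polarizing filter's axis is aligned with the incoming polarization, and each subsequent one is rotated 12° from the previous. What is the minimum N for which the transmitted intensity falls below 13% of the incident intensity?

N = 48

First polarizer is aligned with the polarization: full transmission.
Each further stage multiplies by cos²(12°) = 0.9568.
After N polarizers: T = 0.9568^(N−1). Require T < 0.13 ⇒ N−1 > ln(0.13)/ln(0.9568) = 46.17, so N−1 ≥ 47 and N = 48.
Check: N=48 gives T = 0.1253 < 0.13; N=47 gives T = 0.131.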